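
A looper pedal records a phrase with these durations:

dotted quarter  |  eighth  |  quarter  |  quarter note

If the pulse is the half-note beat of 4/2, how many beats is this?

2

One half-note beat = 4 eighth notes.
Each duration in eighth notes: dotted quarter = 3; eighth = 1; quarter = 2; quarter note = 2.
Adding: 3 + 1 + 2 + 2 = 8.
8 ÷ 4 = 2 beats.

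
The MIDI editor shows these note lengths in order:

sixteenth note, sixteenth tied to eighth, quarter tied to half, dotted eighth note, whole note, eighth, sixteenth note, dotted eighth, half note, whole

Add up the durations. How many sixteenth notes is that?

Each duration in sixteenth notes: sixteenth note = 1; sixteenth tied to eighth (sixteenth + eighth) = 3; quarter tied to half (quarter + half) = 12; dotted eighth note = 3; whole note = 16; eighth = 2; sixteenth note = 1; dotted eighth = 3; half note = 8; whole = 16.
Altogether 1 + 3 + 12 + 3 + 16 + 2 + 1 + 3 + 8 + 16 = 65 sixteenth notes.

65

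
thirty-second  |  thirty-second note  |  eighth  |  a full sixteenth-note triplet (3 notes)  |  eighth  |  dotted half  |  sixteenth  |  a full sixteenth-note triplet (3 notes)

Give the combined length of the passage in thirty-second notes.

44

Working in thirty-second notes: thirty-second = 1; thirty-second note = 1; eighth = 4; a full sixteenth-note triplet (3 notes) (three triplet sixteenths span one eighth) = 4; eighth = 4; dotted half = 24; sixteenth = 2; a full sixteenth-note triplet (3 notes) (three triplet sixteenths span one eighth) = 4.
Total: 1 + 1 + 4 + 4 + 4 + 24 + 2 + 4 = 44 thirty-second notes.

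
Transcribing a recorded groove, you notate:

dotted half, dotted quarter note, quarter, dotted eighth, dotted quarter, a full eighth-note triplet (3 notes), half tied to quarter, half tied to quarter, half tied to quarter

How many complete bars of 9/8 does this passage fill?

One bar of 9/8 = 18 sixteenth notes.
In sixteenth notes: dotted half = 12; dotted quarter note = 6; quarter = 4; dotted eighth = 3; dotted quarter = 6; a full eighth-note triplet (3 notes) (three triplet eighths span one quarter) = 4; half tied to quarter (half + quarter) = 12; half tied to quarter (half + quarter) = 12; half tied to quarter (half + quarter) = 12.
Sum: 12 + 6 + 4 + 3 + 6 + 4 + 12 + 12 + 12 = 71.
71 ÷ 18 = 3 complete bars with 17 left over.

3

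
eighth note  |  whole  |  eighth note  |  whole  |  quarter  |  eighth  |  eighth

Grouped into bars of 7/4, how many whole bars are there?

One bar of 7/4 = 14 eighth notes.
In eighth notes: eighth note = 1; whole = 8; eighth note = 1; whole = 8; quarter = 2; eighth = 1; eighth = 1.
Adding: 1 + 8 + 1 + 8 + 2 + 1 + 1 = 22.
22 ÷ 14 = 1 complete bar with 8 left over.

1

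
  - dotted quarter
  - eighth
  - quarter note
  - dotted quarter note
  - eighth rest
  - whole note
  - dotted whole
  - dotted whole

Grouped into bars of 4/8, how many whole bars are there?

10

One bar of 4/8 = 4 eighth notes.
Each duration in eighth notes: dotted quarter = 3; eighth = 1; quarter note = 2; dotted quarter note = 3; eighth rest = 1; whole note = 8; dotted whole = 12; dotted whole = 12.
Total: 3 + 1 + 2 + 3 + 1 + 8 + 12 + 12 = 42.
42 ÷ 4 = 10 complete bars with 2 left over.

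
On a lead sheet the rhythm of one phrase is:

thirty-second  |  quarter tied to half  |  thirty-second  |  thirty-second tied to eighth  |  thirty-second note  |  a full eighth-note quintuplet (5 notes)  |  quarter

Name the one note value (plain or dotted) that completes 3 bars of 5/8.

3 bars of 5/8 = 60 thirty-second notes.
Each duration in thirty-second notes: thirty-second = 1; quarter tied to half (quarter + half) = 24; thirty-second = 1; thirty-second tied to eighth (thirty-second + eighth) = 5; thirty-second note = 1; a full eighth-note quintuplet (5 notes) (five quintuplet eighths span one half) = 16; quarter = 8.
Sum: 1 + 24 + 1 + 5 + 1 + 16 + 8 = 56.
Remaining: 60 − 56 = 4 thirty-second notes, which is a eighth note.

eighth note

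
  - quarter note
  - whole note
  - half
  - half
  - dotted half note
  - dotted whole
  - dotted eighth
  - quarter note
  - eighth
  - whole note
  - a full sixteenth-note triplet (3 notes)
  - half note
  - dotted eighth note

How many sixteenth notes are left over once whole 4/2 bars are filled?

One bar of 4/2 = 32 sixteenth notes.
In sixteenth notes: quarter note = 4; whole note = 16; half = 8; half = 8; dotted half note = 12; dotted whole = 24; dotted eighth = 3; quarter note = 4; eighth = 2; whole note = 16; a full sixteenth-note triplet (3 notes) (three triplet sixteenths span one eighth) = 2; half note = 8; dotted eighth note = 3.
Total: 4 + 16 + 8 + 8 + 12 + 24 + 3 + 4 + 2 + 16 + 2 + 8 + 3 = 110.
110 ÷ 32 = 3 complete bars with 14 sixteenth notes remaining.

14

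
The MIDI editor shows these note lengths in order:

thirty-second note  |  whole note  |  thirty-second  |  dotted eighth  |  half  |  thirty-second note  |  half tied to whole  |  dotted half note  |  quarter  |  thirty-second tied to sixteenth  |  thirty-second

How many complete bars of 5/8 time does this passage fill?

7

One bar of 5/8 = 20 thirty-second notes.
Express everything in thirty-second notes: thirty-second note = 1; whole note = 32; thirty-second = 1; dotted eighth = 6; half = 16; thirty-second note = 1; half tied to whole (half + whole) = 48; dotted half note = 24; quarter = 8; thirty-second tied to sixteenth (thirty-second + sixteenth) = 3; thirty-second = 1.
Total: 1 + 32 + 1 + 6 + 16 + 1 + 48 + 24 + 8 + 3 + 1 = 141.
141 ÷ 20 = 7 complete bars with 1 left over.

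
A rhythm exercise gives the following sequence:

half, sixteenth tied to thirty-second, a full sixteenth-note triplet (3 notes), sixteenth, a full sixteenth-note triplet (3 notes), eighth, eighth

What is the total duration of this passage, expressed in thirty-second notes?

37

Working in thirty-second notes: half = 16; sixteenth tied to thirty-second (sixteenth + thirty-second) = 3; a full sixteenth-note triplet (3 notes) (three triplet sixteenths span one eighth) = 4; sixteenth = 2; a full sixteenth-note triplet (3 notes) (three triplet sixteenths span one eighth) = 4; eighth = 4; eighth = 4.
Altogether 16 + 3 + 4 + 2 + 4 + 4 + 4 = 37 thirty-second notes.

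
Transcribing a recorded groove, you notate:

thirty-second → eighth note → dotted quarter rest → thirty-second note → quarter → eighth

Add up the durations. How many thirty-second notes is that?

30

Convert each value to thirty-second notes: thirty-second = 1; eighth note = 4; dotted quarter rest = 12; thirty-second note = 1; quarter = 8; eighth = 4.
Total: 1 + 4 + 12 + 1 + 8 + 4 = 30 thirty-second notes.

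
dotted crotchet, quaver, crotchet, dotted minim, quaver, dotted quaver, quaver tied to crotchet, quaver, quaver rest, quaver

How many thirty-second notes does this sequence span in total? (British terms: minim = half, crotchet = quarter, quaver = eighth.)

82

Convert each value to thirty-second notes: dotted crotchet = 12; quaver = 4; crotchet = 8; dotted minim = 24; quaver = 4; dotted quaver = 6; quaver tied to crotchet (quaver + crotchet) = 12; quaver = 4; quaver rest = 4; quaver = 4.
Altogether 12 + 4 + 8 + 24 + 4 + 6 + 12 + 4 + 4 + 4 = 82 thirty-second notes.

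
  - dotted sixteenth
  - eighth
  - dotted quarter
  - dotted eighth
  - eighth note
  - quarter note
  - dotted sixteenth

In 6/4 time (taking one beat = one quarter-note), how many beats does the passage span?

One quarter-note beat = 8 thirty-second notes.
In thirty-second notes: dotted sixteenth = 3; eighth = 4; dotted quarter = 12; dotted eighth = 6; eighth note = 4; quarter note = 8; dotted sixteenth = 3.
Adding: 3 + 4 + 12 + 6 + 4 + 8 + 3 = 40.
40 ÷ 8 = 5 beats.

5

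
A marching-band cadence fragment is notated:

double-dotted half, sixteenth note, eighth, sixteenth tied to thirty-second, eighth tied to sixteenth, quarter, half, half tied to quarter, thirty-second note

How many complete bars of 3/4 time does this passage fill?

One bar of 3/4 = 24 thirty-second notes.
Express everything in thirty-second notes: double-dotted half = 28; sixteenth note = 2; eighth = 4; sixteenth tied to thirty-second (sixteenth + thirty-second) = 3; eighth tied to sixteenth (eighth + sixteenth) = 6; quarter = 8; half = 16; half tied to quarter (half + quarter) = 24; thirty-second note = 1.
Total: 28 + 2 + 4 + 3 + 6 + 8 + 16 + 24 + 1 = 92.
92 ÷ 24 = 3 complete bars with 20 left over.

3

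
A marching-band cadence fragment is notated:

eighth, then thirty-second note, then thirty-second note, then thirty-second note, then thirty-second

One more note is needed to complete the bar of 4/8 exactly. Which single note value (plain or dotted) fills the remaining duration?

The bar of 4/8 = 16 thirty-second notes.
Convert each value to thirty-second notes: eighth = 4; thirty-second note = 1; thirty-second note = 1; thirty-second note = 1; thirty-second = 1.
Sum: 4 + 1 + 1 + 1 + 1 = 8.
Remaining: 16 − 8 = 8 thirty-second notes, which is a quarter note.

quarter note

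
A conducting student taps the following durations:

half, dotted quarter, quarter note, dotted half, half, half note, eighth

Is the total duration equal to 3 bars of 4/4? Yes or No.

Yes

One bar of 4/4 = 8 eighth notes, so 3 bars = 24.
Each duration in eighth notes: half = 4; dotted quarter = 3; quarter note = 2; dotted half = 6; half = 4; half note = 4; eighth = 1.
Total: 4 + 3 + 2 + 6 + 4 + 4 + 1 = 24.
24 equals 24, so the answer is Yes.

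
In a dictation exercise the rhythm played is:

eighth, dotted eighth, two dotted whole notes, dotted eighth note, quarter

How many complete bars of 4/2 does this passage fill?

One bar of 4/2 = 32 sixteenth notes.
Each duration in sixteenth notes: eighth = 2; dotted eighth = 3; dotted whole note = 24; dotted whole note = 24; dotted eighth note = 3; quarter = 4.
Sum: 2 + 3 + 24 + 24 + 3 + 4 = 60.
60 ÷ 32 = 1 complete bar with 28 left over.

1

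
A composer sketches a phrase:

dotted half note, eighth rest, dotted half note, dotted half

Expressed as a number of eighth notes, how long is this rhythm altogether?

Working in eighth notes: dotted half note = 6; eighth rest = 1; dotted half note = 6; dotted half = 6.
Altogether 6 + 1 + 6 + 6 = 19 eighth notes.

19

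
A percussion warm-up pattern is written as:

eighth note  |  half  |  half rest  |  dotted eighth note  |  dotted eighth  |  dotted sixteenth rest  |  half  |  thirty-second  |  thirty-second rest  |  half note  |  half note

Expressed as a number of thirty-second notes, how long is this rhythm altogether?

101

In thirty-second notes: eighth note = 4; half = 16; half rest = 16; dotted eighth note = 6; dotted eighth = 6; dotted sixteenth rest = 3; half = 16; thirty-second = 1; thirty-second rest = 1; half note = 16; half note = 16.
Total: 4 + 16 + 16 + 6 + 6 + 3 + 16 + 1 + 1 + 16 + 16 = 101 thirty-second notes.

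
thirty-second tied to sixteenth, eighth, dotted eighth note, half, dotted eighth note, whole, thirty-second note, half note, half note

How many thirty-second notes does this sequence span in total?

100

In thirty-second notes: thirty-second tied to sixteenth (thirty-second + sixteenth) = 3; eighth = 4; dotted eighth note = 6; half = 16; dotted eighth note = 6; whole = 32; thirty-second note = 1; half note = 16; half note = 16.
Sum: 3 + 4 + 6 + 16 + 6 + 32 + 1 + 16 + 16 = 100 thirty-second notes.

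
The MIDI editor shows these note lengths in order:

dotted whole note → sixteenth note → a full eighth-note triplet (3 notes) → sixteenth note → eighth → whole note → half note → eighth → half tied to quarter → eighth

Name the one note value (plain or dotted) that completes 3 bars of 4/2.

3 bars of 4/2 = 96 sixteenth notes.
Working in sixteenth notes: dotted whole note = 24; sixteenth note = 1; a full eighth-note triplet (3 notes) (three triplet eighths span one quarter) = 4; sixteenth note = 1; eighth = 2; whole note = 16; half note = 8; eighth = 2; half tied to quarter (half + quarter) = 12; eighth = 2.
Total: 24 + 1 + 4 + 1 + 2 + 16 + 8 + 2 + 12 + 2 = 72.
Remaining: 96 − 72 = 24 sixteenth notes, which is a dotted whole note.

dotted whole note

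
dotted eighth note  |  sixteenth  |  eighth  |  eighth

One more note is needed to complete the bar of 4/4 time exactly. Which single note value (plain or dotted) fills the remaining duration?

The bar of 4/4 = 16 sixteenth notes.
Working in sixteenth notes: dotted eighth note = 3; sixteenth = 1; eighth = 2; eighth = 2.
Altogether 3 + 1 + 2 + 2 = 8.
Remaining: 16 − 8 = 8 sixteenth notes, which is a half note.

half note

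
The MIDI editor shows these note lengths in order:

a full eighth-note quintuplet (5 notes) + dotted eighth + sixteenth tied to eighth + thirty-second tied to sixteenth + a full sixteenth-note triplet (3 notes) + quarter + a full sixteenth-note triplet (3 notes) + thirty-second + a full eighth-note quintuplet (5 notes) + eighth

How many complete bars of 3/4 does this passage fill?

2

One bar of 3/4 = 24 thirty-second notes.
In thirty-second notes: a full eighth-note quintuplet (5 notes) (five quintuplet eighths span one half) = 16; dotted eighth = 6; sixteenth tied to eighth (sixteenth + eighth) = 6; thirty-second tied to sixteenth (thirty-second + sixteenth) = 3; a full sixteenth-note triplet (3 notes) (three triplet sixteenths span one eighth) = 4; quarter = 8; a full sixteenth-note triplet (3 notes) (three triplet sixteenths span one eighth) = 4; thirty-second = 1; a full eighth-note quintuplet (5 notes) (five quintuplet eighths span one half) = 16; eighth = 4.
Sum: 16 + 6 + 6 + 3 + 4 + 8 + 4 + 1 + 16 + 4 = 68.
68 ÷ 24 = 2 complete bars with 20 left over.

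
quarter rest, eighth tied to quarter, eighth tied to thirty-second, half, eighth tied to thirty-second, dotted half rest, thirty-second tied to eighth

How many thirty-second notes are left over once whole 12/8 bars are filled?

One bar of 12/8 = 48 thirty-second notes.
Each duration in thirty-second notes: quarter rest = 8; eighth tied to quarter (eighth + quarter) = 12; eighth tied to thirty-second (eighth + thirty-second) = 5; half = 16; eighth tied to thirty-second (eighth + thirty-second) = 5; dotted half rest = 24; thirty-second tied to eighth (thirty-second + eighth) = 5.
Altogether 8 + 12 + 5 + 16 + 5 + 24 + 5 = 75.
75 ÷ 48 = 1 complete bar with 27 thirty-second notes remaining.

27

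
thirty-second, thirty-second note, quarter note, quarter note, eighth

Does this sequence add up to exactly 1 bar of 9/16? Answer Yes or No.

No

One bar of 9/16 = 18 thirty-second notes.
Express everything in thirty-second notes: thirty-second = 1; thirty-second note = 1; quarter note = 8; quarter note = 8; eighth = 4.
Adding: 1 + 1 + 8 + 8 + 4 = 22.
22 exceeds 18, so the answer is No.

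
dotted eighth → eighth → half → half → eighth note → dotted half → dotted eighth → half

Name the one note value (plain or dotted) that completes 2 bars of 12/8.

eighth note

2 bars of 12/8 = 48 sixteenth notes.
Express everything in sixteenth notes: dotted eighth = 3; eighth = 2; half = 8; half = 8; eighth note = 2; dotted half = 12; dotted eighth = 3; half = 8.
Altogether 3 + 2 + 8 + 8 + 2 + 12 + 3 + 8 = 46.
Remaining: 48 − 46 = 2 sixteenth notes, which is a eighth note.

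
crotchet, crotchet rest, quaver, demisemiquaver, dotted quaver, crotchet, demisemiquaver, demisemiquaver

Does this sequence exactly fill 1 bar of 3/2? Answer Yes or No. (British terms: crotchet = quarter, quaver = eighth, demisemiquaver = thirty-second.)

No

One bar of 3/2 = 48 thirty-second notes.
In thirty-second notes: crotchet = 8; crotchet rest = 8; quaver = 4; demisemiquaver = 1; dotted quaver = 6; crotchet = 8; demisemiquaver = 1; demisemiquaver = 1.
Total: 8 + 8 + 4 + 1 + 6 + 8 + 1 + 1 = 37.
37 falls short of 48, so the answer is No.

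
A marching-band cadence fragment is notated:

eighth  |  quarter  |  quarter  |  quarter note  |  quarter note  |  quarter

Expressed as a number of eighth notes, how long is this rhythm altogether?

In eighth notes: eighth = 1; quarter = 2; quarter = 2; quarter note = 2; quarter note = 2; quarter = 2.
Sum: 1 + 2 + 2 + 2 + 2 + 2 = 11 eighth notes.

11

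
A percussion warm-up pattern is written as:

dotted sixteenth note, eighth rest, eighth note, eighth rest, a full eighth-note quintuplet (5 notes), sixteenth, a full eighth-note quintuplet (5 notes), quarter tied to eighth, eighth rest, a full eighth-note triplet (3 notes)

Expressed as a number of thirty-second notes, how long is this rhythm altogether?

73

Each duration in thirty-second notes: dotted sixteenth note = 3; eighth rest = 4; eighth note = 4; eighth rest = 4; a full eighth-note quintuplet (5 notes) (five quintuplet eighths span one half) = 16; sixteenth = 2; a full eighth-note quintuplet (5 notes) (five quintuplet eighths span one half) = 16; quarter tied to eighth (quarter + eighth) = 12; eighth rest = 4; a full eighth-note triplet (3 notes) (three triplet eighths span one quarter) = 8.
Altogether 3 + 4 + 4 + 4 + 16 + 2 + 16 + 12 + 4 + 8 = 73 thirty-second notes.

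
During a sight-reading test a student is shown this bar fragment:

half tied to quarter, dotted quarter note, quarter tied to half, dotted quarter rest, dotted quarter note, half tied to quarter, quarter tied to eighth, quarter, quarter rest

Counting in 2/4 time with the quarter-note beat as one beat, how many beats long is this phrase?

17

One quarter-note beat = 2 eighth notes.
Express everything in eighth notes: half tied to quarter (half + quarter) = 6; dotted quarter note = 3; quarter tied to half (quarter + half) = 6; dotted quarter rest = 3; dotted quarter note = 3; half tied to quarter (half + quarter) = 6; quarter tied to eighth (quarter + eighth) = 3; quarter = 2; quarter rest = 2.
Sum: 6 + 3 + 6 + 3 + 3 + 6 + 3 + 2 + 2 = 34.
34 ÷ 2 = 17 beats.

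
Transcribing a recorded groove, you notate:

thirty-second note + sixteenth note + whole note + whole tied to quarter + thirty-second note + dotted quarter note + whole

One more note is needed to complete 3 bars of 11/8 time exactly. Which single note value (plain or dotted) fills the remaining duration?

dotted quarter note

3 bars of 11/8 = 132 thirty-second notes.
Working in thirty-second notes: thirty-second note = 1; sixteenth note = 2; whole note = 32; whole tied to quarter (whole + quarter) = 40; thirty-second note = 1; dotted quarter note = 12; whole = 32.
Adding: 1 + 2 + 32 + 40 + 1 + 12 + 32 = 120.
Remaining: 132 − 120 = 12 thirty-second notes, which is a dotted quarter note.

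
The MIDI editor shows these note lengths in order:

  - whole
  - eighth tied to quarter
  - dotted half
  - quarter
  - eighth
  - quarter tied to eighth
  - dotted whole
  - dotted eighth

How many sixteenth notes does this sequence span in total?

73

In sixteenth notes: whole = 16; eighth tied to quarter (eighth + quarter) = 6; dotted half = 12; quarter = 4; eighth = 2; quarter tied to eighth (quarter + eighth) = 6; dotted whole = 24; dotted eighth = 3.
Sum: 16 + 6 + 12 + 4 + 2 + 6 + 24 + 3 = 73 sixteenth notes.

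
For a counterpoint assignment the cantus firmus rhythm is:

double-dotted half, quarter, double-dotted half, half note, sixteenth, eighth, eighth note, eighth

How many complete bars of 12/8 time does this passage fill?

One bar of 12/8 = 24 sixteenth notes.
Each duration in sixteenth notes: double-dotted half = 14; quarter = 4; double-dotted half = 14; half note = 8; sixteenth = 1; eighth = 2; eighth note = 2; eighth = 2.
Sum: 14 + 4 + 14 + 8 + 1 + 2 + 2 + 2 = 47.
47 ÷ 24 = 1 complete bar with 23 left over.

1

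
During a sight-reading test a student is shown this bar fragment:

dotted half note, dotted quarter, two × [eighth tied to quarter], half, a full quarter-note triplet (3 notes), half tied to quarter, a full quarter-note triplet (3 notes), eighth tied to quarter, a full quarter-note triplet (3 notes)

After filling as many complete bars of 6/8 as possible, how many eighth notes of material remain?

4

One bar of 6/8 = 6 eighth notes.
Convert each value to eighth notes: dotted half note = 6; dotted quarter = 3; eighth tied to quarter (eighth + quarter) = 3; eighth tied to quarter (eighth + quarter) = 3; half = 4; a full quarter-note triplet (3 notes) (three triplet quarters span one half) = 4; half tied to quarter (half + quarter) = 6; a full quarter-note triplet (3 notes) (three triplet quarters span one half) = 4; eighth tied to quarter (eighth + quarter) = 3; a full quarter-note triplet (3 notes) (three triplet quarters span one half) = 4.
Altogether 6 + 3 + 3 + 3 + 4 + 4 + 6 + 4 + 3 + 4 = 40.
40 ÷ 6 = 6 complete bars with 4 eighth notes remaining.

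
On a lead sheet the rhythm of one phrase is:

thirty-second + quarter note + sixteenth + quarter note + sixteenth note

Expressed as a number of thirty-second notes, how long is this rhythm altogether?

Each duration in thirty-second notes: thirty-second = 1; quarter note = 8; sixteenth = 2; quarter note = 8; sixteenth note = 2.
Total: 1 + 8 + 2 + 8 + 2 = 21 thirty-second notes.

21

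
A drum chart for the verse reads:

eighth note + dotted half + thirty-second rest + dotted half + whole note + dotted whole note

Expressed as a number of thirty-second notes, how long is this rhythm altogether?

133

In thirty-second notes: eighth note = 4; dotted half = 24; thirty-second rest = 1; dotted half = 24; whole note = 32; dotted whole note = 48.
Adding: 4 + 24 + 1 + 24 + 32 + 48 = 133 thirty-second notes.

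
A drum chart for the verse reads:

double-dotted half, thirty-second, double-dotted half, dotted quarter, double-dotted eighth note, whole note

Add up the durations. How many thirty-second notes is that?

Convert each value to thirty-second notes: double-dotted half = 28; thirty-second = 1; double-dotted half = 28; dotted quarter = 12; double-dotted eighth note = 7; whole note = 32.
Sum: 28 + 1 + 28 + 12 + 7 + 32 = 108 thirty-second notes.

108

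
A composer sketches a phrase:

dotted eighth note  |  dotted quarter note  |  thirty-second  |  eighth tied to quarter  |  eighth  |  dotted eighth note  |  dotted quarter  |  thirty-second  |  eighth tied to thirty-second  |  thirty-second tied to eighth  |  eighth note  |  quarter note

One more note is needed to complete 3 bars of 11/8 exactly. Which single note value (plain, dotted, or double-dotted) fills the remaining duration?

3 bars of 11/8 = 132 thirty-second notes.
Express everything in thirty-second notes: dotted eighth note = 6; dotted quarter note = 12; thirty-second = 1; eighth tied to quarter (eighth + quarter) = 12; eighth = 4; dotted eighth note = 6; dotted quarter = 12; thirty-second = 1; eighth tied to thirty-second (eighth + thirty-second) = 5; thirty-second tied to eighth (thirty-second + eighth) = 5; eighth note = 4; quarter note = 8.
Adding: 6 + 12 + 1 + 12 + 4 + 6 + 12 + 1 + 5 + 5 + 4 + 8 = 76.
Remaining: 132 − 76 = 56 thirty-second notes, which is a double-dotted whole note.

double-dotted whole note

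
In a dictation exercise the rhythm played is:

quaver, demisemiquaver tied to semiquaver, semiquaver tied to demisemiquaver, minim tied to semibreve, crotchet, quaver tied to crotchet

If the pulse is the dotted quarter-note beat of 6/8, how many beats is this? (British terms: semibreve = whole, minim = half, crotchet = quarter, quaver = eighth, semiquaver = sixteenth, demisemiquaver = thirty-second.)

One dotted quarter-note beat = 12 thirty-second notes.
Convert each value to thirty-second notes: quaver = 4; demisemiquaver tied to semiquaver (demisemiquaver + semiquaver) = 3; semiquaver tied to demisemiquaver (semiquaver + demisemiquaver) = 3; minim tied to semibreve (minim + semibreve) = 48; crotchet = 8; quaver tied to crotchet (quaver + crotchet) = 12.
Adding: 4 + 3 + 3 + 48 + 8 + 12 = 78.
78 ÷ 12 = 6.5 beats.

6.5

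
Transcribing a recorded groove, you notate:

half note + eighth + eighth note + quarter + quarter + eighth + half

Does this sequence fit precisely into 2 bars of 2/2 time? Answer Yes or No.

One bar of 2/2 = 8 eighth notes, so 2 bars = 16.
Each duration in eighth notes: half note = 4; eighth = 1; eighth note = 1; quarter = 2; quarter = 2; eighth = 1; half = 4.
Sum: 4 + 1 + 1 + 2 + 2 + 1 + 4 = 15.
15 falls short of 16, so the answer is No.

No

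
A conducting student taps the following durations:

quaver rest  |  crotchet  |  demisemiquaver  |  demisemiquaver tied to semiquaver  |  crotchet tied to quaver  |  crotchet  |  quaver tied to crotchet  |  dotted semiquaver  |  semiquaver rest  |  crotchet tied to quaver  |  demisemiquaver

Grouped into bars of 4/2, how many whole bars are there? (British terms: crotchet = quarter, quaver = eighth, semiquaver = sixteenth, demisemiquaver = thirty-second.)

1

One bar of 4/2 = 64 thirty-second notes.
In thirty-second notes: quaver rest = 4; crotchet = 8; demisemiquaver = 1; demisemiquaver tied to semiquaver (demisemiquaver + semiquaver) = 3; crotchet tied to quaver (crotchet + quaver) = 12; crotchet = 8; quaver tied to crotchet (quaver + crotchet) = 12; dotted semiquaver = 3; semiquaver rest = 2; crotchet tied to quaver (crotchet + quaver) = 12; demisemiquaver = 1.
Sum: 4 + 8 + 1 + 3 + 12 + 8 + 12 + 3 + 2 + 12 + 1 = 66.
66 ÷ 64 = 1 complete bar with 2 left over.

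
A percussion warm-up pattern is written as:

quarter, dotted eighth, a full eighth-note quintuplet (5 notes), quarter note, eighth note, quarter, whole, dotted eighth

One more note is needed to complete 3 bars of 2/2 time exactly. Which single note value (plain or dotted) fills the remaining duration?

quarter note

3 bars of 2/2 = 48 sixteenth notes.
In sixteenth notes: quarter = 4; dotted eighth = 3; a full eighth-note quintuplet (5 notes) (five quintuplet eighths span one half) = 8; quarter note = 4; eighth note = 2; quarter = 4; whole = 16; dotted eighth = 3.
Adding: 4 + 3 + 8 + 4 + 2 + 4 + 16 + 3 = 44.
Remaining: 48 − 44 = 4 sixteenth notes, which is a quarter note.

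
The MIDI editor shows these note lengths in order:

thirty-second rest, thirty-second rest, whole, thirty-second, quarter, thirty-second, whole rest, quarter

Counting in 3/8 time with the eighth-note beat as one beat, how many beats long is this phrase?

One eighth-note beat = 4 thirty-second notes.
Each duration in thirty-second notes: thirty-second rest = 1; thirty-second rest = 1; whole = 32; thirty-second = 1; quarter = 8; thirty-second = 1; whole rest = 32; quarter = 8.
Sum: 1 + 1 + 32 + 1 + 8 + 1 + 32 + 8 = 84.
84 ÷ 4 = 21 beats.

21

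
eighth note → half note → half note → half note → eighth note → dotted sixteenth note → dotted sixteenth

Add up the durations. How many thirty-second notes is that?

Convert each value to thirty-second notes: eighth note = 4; half note = 16; half note = 16; half note = 16; eighth note = 4; dotted sixteenth note = 3; dotted sixteenth = 3.
Total: 4 + 16 + 16 + 16 + 4 + 3 + 3 = 62 thirty-second notes.

62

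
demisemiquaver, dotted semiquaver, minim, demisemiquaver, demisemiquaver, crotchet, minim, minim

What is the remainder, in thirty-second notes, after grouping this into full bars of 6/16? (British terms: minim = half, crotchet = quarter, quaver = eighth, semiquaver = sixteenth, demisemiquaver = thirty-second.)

2

One bar of 6/16 = 12 thirty-second notes.
Each duration in thirty-second notes: demisemiquaver = 1; dotted semiquaver = 3; minim = 16; demisemiquaver = 1; demisemiquaver = 1; crotchet = 8; minim = 16; minim = 16.
Total: 1 + 3 + 16 + 1 + 1 + 8 + 16 + 16 = 62.
62 ÷ 12 = 5 complete bars with 2 thirty-second notes remaining.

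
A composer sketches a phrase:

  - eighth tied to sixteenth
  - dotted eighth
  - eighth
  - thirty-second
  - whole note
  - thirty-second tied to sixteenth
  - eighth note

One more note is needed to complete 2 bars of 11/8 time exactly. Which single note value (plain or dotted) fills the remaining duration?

whole note

2 bars of 11/8 = 88 thirty-second notes.
Express everything in thirty-second notes: eighth tied to sixteenth (eighth + sixteenth) = 6; dotted eighth = 6; eighth = 4; thirty-second = 1; whole note = 32; thirty-second tied to sixteenth (thirty-second + sixteenth) = 3; eighth note = 4.
Altogether 6 + 6 + 4 + 1 + 32 + 3 + 4 = 56.
Remaining: 88 − 56 = 32 thirty-second notes, which is a whole note.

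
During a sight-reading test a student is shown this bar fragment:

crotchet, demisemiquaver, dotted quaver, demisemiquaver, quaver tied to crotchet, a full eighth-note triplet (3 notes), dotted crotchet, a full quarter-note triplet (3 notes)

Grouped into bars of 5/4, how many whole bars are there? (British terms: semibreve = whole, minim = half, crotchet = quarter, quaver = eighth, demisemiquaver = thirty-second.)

One bar of 5/4 = 40 thirty-second notes.
Each duration in thirty-second notes: crotchet = 8; demisemiquaver = 1; dotted quaver = 6; demisemiquaver = 1; quaver tied to crotchet (quaver + crotchet) = 12; a full eighth-note triplet (3 notes) (three triplet eighths span one quarter) = 8; dotted crotchet = 12; a full quarter-note triplet (3 notes) (three triplet quarters span one half) = 16.
Adding: 8 + 1 + 6 + 1 + 12 + 8 + 12 + 16 = 64.
64 ÷ 40 = 1 complete bar with 24 left over.

1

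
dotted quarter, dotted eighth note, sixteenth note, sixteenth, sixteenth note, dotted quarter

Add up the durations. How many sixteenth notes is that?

Express everything in sixteenth notes: dotted quarter = 6; dotted eighth note = 3; sixteenth note = 1; sixteenth = 1; sixteenth note = 1; dotted quarter = 6.
Altogether 6 + 3 + 1 + 1 + 1 + 6 = 18 sixteenth notes.

18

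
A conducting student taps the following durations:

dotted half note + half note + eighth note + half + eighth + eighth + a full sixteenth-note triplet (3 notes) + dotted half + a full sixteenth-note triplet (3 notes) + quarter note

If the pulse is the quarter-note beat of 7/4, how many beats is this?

One quarter-note beat = 2 eighth notes.
Express everything in eighth notes: dotted half note = 6; half note = 4; eighth note = 1; half = 4; eighth = 1; eighth = 1; a full sixteenth-note triplet (3 notes) (three triplet sixteenths span one eighth) = 1; dotted half = 6; a full sixteenth-note triplet (3 notes) (three triplet sixteenths span one eighth) = 1; quarter note = 2.
Adding: 6 + 4 + 1 + 4 + 1 + 1 + 1 + 6 + 1 + 2 = 27.
27 ÷ 2 = 13.5 beats.

13.5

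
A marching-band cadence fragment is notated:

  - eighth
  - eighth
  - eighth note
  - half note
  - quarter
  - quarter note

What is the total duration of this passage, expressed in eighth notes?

Express everything in eighth notes: eighth = 1; eighth = 1; eighth note = 1; half note = 4; quarter = 2; quarter note = 2.
Sum: 1 + 1 + 1 + 4 + 2 + 2 = 11 eighth notes.

11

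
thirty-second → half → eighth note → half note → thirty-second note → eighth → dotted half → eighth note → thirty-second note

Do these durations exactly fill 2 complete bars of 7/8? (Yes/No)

One bar of 7/8 = 28 thirty-second notes, so 2 bars = 56.
Express everything in thirty-second notes: thirty-second = 1; half = 16; eighth note = 4; half note = 16; thirty-second note = 1; eighth = 4; dotted half = 24; eighth note = 4; thirty-second note = 1.
Total: 1 + 16 + 4 + 16 + 1 + 4 + 24 + 4 + 1 = 71.
71 exceeds 56, so the answer is No.

No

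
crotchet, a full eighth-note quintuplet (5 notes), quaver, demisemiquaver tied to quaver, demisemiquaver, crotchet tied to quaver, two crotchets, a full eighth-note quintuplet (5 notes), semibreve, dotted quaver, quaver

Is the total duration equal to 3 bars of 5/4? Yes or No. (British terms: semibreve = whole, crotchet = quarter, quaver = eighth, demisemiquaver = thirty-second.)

One bar of 5/4 = 40 thirty-second notes, so 3 bars = 120.
Express everything in thirty-second notes: crotchet = 8; a full eighth-note quintuplet (5 notes) (five quintuplet eighths span one half) = 16; quaver = 4; demisemiquaver tied to quaver (demisemiquaver + quaver) = 5; demisemiquaver = 1; crotchet tied to quaver (crotchet + quaver) = 12; crotchet = 8; crotchet = 8; a full eighth-note quintuplet (5 notes) (five quintuplet eighths span one half) = 16; semibreve = 32; dotted quaver = 6; quaver = 4.
Adding: 8 + 16 + 4 + 5 + 1 + 12 + 8 + 8 + 16 + 32 + 6 + 4 = 120.
120 equals 120, so the answer is Yes.

Yes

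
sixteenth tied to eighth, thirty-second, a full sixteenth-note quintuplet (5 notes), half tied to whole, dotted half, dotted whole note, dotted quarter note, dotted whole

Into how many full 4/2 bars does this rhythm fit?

3

One bar of 4/2 = 64 thirty-second notes.
Each duration in thirty-second notes: sixteenth tied to eighth (sixteenth + eighth) = 6; thirty-second = 1; a full sixteenth-note quintuplet (5 notes) (five quintuplet sixteenths span one quarter) = 8; half tied to whole (half + whole) = 48; dotted half = 24; dotted whole note = 48; dotted quarter note = 12; dotted whole = 48.
Total: 6 + 1 + 8 + 48 + 24 + 48 + 12 + 48 = 195.
195 ÷ 64 = 3 complete bars with 3 left over.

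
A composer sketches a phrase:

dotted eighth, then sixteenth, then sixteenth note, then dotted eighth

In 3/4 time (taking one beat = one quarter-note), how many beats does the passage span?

One quarter-note beat = 4 sixteenth notes.
Each duration in sixteenth notes: dotted eighth = 3; sixteenth = 1; sixteenth note = 1; dotted eighth = 3.
Altogether 3 + 1 + 1 + 3 = 8.
8 ÷ 4 = 2 beats.

2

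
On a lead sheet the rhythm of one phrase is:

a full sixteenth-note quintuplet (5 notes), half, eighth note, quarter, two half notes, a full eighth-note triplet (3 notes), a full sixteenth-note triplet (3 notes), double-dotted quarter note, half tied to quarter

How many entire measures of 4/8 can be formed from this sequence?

One bar of 4/8 = 8 sixteenth notes.
Working in sixteenth notes: a full sixteenth-note quintuplet (5 notes) (five quintuplet sixteenths span one quarter) = 4; half = 8; eighth note = 2; quarter = 4; half note = 8; half note = 8; a full eighth-note triplet (3 notes) (three triplet eighths span one quarter) = 4; a full sixteenth-note triplet (3 notes) (three triplet sixteenths span one eighth) = 2; double-dotted quarter note = 7; half tied to quarter (half + quarter) = 12.
Adding: 4 + 8 + 2 + 4 + 8 + 8 + 4 + 2 + 7 + 12 = 59.
59 ÷ 8 = 7 complete bars with 3 left over.

7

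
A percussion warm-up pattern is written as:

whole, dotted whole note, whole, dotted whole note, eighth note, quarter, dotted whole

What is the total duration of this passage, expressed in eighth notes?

55

In eighth notes: whole = 8; dotted whole note = 12; whole = 8; dotted whole note = 12; eighth note = 1; quarter = 2; dotted whole = 12.
Total: 8 + 12 + 8 + 12 + 1 + 2 + 12 = 55 eighth notes.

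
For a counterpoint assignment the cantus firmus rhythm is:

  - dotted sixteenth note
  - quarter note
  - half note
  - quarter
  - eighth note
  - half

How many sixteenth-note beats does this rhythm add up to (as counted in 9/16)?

27.5

One sixteenth-note beat = 2 thirty-second notes.
In thirty-second notes: dotted sixteenth note = 3; quarter note = 8; half note = 16; quarter = 8; eighth note = 4; half = 16.
Total: 3 + 8 + 16 + 8 + 4 + 16 = 55.
55 ÷ 2 = 27.5 beats.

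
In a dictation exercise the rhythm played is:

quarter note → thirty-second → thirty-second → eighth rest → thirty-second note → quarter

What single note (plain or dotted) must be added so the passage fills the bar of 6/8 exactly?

thirty-second note

The bar of 6/8 = 24 thirty-second notes.
Convert each value to thirty-second notes: quarter note = 8; thirty-second = 1; thirty-second = 1; eighth rest = 4; thirty-second note = 1; quarter = 8.
Adding: 8 + 1 + 1 + 4 + 1 + 8 = 23.
Remaining: 24 − 23 = 1 thirty-second note, which is a thirty-second note.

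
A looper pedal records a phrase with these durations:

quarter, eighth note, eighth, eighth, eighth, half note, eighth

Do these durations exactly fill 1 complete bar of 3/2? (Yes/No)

One bar of 3/2 = 12 eighth notes.
In eighth notes: quarter = 2; eighth note = 1; eighth = 1; eighth = 1; eighth = 1; half note = 4; eighth = 1.
Total: 2 + 1 + 1 + 1 + 1 + 4 + 1 = 11.
11 falls short of 12, so the answer is No.

No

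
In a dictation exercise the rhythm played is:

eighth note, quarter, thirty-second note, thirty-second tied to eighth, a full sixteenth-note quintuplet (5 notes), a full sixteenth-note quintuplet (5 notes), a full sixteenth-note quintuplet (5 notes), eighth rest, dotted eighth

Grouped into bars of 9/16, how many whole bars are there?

One bar of 9/16 = 18 thirty-second notes.
Express everything in thirty-second notes: eighth note = 4; quarter = 8; thirty-second note = 1; thirty-second tied to eighth (thirty-second + eighth) = 5; a full sixteenth-note quintuplet (5 notes) (five quintuplet sixteenths span one quarter) = 8; a full sixteenth-note quintuplet (5 notes) (five quintuplet sixteenths span one quarter) = 8; a full sixteenth-note quintuplet (5 notes) (five quintuplet sixteenths span one quarter) = 8; eighth rest = 4; dotted eighth = 6.
Total: 4 + 8 + 1 + 5 + 8 + 8 + 8 + 4 + 6 = 52.
52 ÷ 18 = 2 complete bars with 16 left over.

2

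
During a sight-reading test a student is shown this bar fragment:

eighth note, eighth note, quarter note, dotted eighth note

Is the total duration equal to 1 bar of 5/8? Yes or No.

No

One bar of 5/8 = 10 sixteenth notes.
Convert each value to sixteenth notes: eighth note = 2; eighth note = 2; quarter note = 4; dotted eighth note = 3.
Sum: 2 + 2 + 4 + 3 = 11.
11 exceeds 10, so the answer is No.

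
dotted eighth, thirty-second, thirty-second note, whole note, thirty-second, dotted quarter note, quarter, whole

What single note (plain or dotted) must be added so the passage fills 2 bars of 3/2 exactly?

2 bars of 3/2 = 96 thirty-second notes.
Express everything in thirty-second notes: dotted eighth = 6; thirty-second = 1; thirty-second note = 1; whole note = 32; thirty-second = 1; dotted quarter note = 12; quarter = 8; whole = 32.
Sum: 6 + 1 + 1 + 32 + 1 + 12 + 8 + 32 = 93.
Remaining: 96 − 93 = 3 thirty-second notes, which is a dotted sixteenth note.

dotted sixteenth note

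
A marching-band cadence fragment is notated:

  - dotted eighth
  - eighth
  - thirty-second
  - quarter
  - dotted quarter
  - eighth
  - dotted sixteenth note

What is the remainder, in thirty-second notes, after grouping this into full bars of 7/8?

10

One bar of 7/8 = 28 thirty-second notes.
Express everything in thirty-second notes: dotted eighth = 6; eighth = 4; thirty-second = 1; quarter = 8; dotted quarter = 12; eighth = 4; dotted sixteenth note = 3.
Adding: 6 + 4 + 1 + 8 + 12 + 4 + 3 = 38.
38 ÷ 28 = 1 complete bar with 10 thirty-second notes remaining.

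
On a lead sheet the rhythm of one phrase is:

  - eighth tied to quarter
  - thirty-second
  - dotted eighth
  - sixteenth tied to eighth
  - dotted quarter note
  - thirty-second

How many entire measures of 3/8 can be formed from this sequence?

One bar of 3/8 = 12 thirty-second notes.
Convert each value to thirty-second notes: eighth tied to quarter (eighth + quarter) = 12; thirty-second = 1; dotted eighth = 6; sixteenth tied to eighth (sixteenth + eighth) = 6; dotted quarter note = 12; thirty-second = 1.
Total: 12 + 1 + 6 + 6 + 12 + 1 = 38.
38 ÷ 12 = 3 complete bars with 2 left over.

3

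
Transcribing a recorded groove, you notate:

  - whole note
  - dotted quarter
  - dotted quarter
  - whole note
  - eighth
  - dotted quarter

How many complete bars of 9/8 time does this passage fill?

One bar of 9/8 = 9 eighth notes.
Working in eighth notes: whole note = 8; dotted quarter = 3; dotted quarter = 3; whole note = 8; eighth = 1; dotted quarter = 3.
Altogether 8 + 3 + 3 + 8 + 1 + 3 = 26.
26 ÷ 9 = 2 complete bars with 8 left over.

2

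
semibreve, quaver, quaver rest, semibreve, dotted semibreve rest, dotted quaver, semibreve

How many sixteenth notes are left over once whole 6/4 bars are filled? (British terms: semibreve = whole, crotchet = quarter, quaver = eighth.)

7

One bar of 6/4 = 24 sixteenth notes.
Express everything in sixteenth notes: semibreve = 16; quaver = 2; quaver rest = 2; semibreve = 16; dotted semibreve rest = 24; dotted quaver = 3; semibreve = 16.
Adding: 16 + 2 + 2 + 16 + 24 + 3 + 16 = 79.
79 ÷ 24 = 3 complete bars with 7 sixteenth notes remaining.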